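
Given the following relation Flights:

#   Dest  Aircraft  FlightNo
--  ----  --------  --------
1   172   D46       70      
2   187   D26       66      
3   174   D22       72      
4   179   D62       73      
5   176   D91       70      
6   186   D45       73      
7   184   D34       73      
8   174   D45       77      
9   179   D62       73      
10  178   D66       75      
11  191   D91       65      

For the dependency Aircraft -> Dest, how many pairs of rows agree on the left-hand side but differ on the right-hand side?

2

Aircraft=D62: all 2 rows agree on Dest — 0 pairs.
Aircraft=D91: violating pairs (5,11) — 1 pair.
Aircraft=D45: violating pairs (6,8) — 1 pair.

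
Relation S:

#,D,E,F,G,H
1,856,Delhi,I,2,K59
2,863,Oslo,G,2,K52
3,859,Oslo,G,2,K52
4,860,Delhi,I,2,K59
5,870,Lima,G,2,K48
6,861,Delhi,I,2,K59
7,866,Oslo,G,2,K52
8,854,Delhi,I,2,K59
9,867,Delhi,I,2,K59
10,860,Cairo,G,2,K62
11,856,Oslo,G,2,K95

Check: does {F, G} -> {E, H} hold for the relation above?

No

(F=I, G=2): rows 1, 4, 6, 8, 9 → {E,H} = (Delhi, K59), (Delhi, K59), (Delhi, K59), (Delhi, K59), (Delhi, K59) ✓
(F=G, G=2): rows 2, 3, 5, 7, 10, 11 → {E,H} takes values {(Oslo, K52), (Lima, K48), (Cairo, K62), (Oslo, K95)} — violation
Two rows agree on {F, G} but differ on {E, H}, so {F, G} -> {E, H} does not hold.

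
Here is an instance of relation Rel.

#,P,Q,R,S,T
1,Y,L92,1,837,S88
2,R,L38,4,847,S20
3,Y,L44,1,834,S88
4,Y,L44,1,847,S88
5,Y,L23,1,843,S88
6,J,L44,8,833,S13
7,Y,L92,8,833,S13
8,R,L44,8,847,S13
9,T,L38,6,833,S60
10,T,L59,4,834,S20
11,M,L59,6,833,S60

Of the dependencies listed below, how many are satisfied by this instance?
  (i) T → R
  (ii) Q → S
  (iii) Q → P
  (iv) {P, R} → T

(i) T → R: every LHS value maps to a single RHS value — holds.
(ii) Q → S: Q=L92: rows 1, 7 → S takes values {837, 833} — violation; Q=L38: rows 2, 9 → S takes values {847, 833} — violation; Q=L44: rows 3, 4, 6, 8 → S takes values {834, 847, 833} — violation; Q=L59: rows 10, 11 → S takes values {834, 833} — violation — fails.
(iii) Q → P: Q=L38: rows 2, 9 → P takes values {R, T} — violation; Q=L44: rows 3, 4, 6, 8 → P takes values {Y, J, R} — violation; Q=L59: rows 10, 11 → P takes values {T, M} — violation — fails.
(iv) {P, R} → T: every LHS value maps to a single RHS value — holds.
2 of the 4 dependencies hold.

2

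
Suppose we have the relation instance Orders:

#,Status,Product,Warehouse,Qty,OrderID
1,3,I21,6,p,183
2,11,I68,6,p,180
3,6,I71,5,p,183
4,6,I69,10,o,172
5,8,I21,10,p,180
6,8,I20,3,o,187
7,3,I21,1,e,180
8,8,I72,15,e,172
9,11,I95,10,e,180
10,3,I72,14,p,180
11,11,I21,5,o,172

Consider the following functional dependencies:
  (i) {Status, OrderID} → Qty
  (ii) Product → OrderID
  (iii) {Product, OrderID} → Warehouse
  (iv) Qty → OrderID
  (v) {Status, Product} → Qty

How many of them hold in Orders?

0

(i) {Status, OrderID} → Qty: (Status=11, OrderID=180): rows 2, 9 → Qty takes values {p, e} — violation; (Status=3, OrderID=180): rows 7, 10 → Qty takes values {e, p} — violation — fails.
(ii) Product → OrderID: Product=I21: rows 1, 5, 7, 11 → OrderID takes values {183, 180, 172} — violation; Product=I72: rows 8, 10 → OrderID takes values {172, 180} — violation — fails.
(iii) {Product, OrderID} → Warehouse: (Product=I21, OrderID=180): rows 5, 7 → Warehouse takes values {10, 1} — violation — fails.
(iv) Qty → OrderID: Qty=p: rows 1, 2, 3, 5, 10 → OrderID takes values {183, 180} — violation; Qty=o: rows 4, 6, 11 → OrderID takes values {172, 187} — violation; Qty=e: rows 7, 8, 9 → OrderID takes values {180, 172} — violation — fails.
(v) {Status, Product} → Qty: (Status=3, Product=I21): rows 1, 7 → Qty takes values {p, e} — violation — fails.
None of the 5 dependencies hold.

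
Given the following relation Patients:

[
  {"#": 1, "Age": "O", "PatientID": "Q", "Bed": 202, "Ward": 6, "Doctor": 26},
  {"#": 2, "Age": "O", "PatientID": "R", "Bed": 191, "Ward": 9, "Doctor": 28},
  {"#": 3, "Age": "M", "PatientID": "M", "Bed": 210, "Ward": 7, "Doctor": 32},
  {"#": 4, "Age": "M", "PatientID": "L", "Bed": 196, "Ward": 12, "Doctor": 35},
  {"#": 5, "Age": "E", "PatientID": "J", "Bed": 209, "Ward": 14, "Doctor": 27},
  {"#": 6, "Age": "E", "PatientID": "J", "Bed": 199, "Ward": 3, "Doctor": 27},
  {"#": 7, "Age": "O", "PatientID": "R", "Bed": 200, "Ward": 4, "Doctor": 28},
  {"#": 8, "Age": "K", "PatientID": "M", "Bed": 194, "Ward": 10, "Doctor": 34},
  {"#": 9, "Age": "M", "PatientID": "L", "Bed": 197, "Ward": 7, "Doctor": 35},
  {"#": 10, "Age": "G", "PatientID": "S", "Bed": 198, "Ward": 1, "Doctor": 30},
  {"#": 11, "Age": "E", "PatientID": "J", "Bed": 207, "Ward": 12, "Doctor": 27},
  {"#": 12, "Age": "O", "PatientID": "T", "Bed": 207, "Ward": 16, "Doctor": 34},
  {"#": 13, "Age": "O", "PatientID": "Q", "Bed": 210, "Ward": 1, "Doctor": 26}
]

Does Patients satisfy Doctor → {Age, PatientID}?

Doctor=26: rows 1, 13 → {Age,PatientID} = (O, Q), (O, Q) ✓
Doctor=28: rows 2, 7 → {Age,PatientID} = (O, R), (O, R) ✓
Doctor=32: row 3 → {Age,PatientID} = (M, M) ✓
Doctor=35: rows 4, 9 → {Age,PatientID} = (M, L), (M, L) ✓
Doctor=27: rows 5, 6, 11 → {Age,PatientID} = (E, J), (E, J), (E, J) ✓
Doctor=34: rows 8, 12 → {Age,PatientID} takes values {(K, M), (O, T)} — violation
Doctor=30: row 10 → {Age,PatientID} = (G, S) ✓
Two rows agree on Doctor but differ on {Age, PatientID}, so Doctor → {Age, PatientID} does not hold.

No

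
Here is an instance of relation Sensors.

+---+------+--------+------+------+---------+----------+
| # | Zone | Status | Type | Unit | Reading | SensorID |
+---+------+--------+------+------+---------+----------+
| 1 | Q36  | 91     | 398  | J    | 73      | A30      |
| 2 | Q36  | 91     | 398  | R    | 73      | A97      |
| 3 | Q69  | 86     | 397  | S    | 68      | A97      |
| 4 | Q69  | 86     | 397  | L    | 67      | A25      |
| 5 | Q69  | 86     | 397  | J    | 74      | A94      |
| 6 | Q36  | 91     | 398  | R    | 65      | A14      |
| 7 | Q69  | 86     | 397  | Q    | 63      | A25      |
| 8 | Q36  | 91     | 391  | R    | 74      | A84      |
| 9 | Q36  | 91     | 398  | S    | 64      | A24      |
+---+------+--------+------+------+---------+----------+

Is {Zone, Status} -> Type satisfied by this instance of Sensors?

No

(Zone=Q36, Status=91): rows 1, 2, 6, 8, 9 → Type takes values {398, 391} — violation
(Zone=Q69, Status=86): rows 3, 4, 5, 7 → Type = 397, 397, 397, 397 ✓
Two rows agree on {Zone, Status} but differ on Type, so {Zone, Status} -> Type does not hold.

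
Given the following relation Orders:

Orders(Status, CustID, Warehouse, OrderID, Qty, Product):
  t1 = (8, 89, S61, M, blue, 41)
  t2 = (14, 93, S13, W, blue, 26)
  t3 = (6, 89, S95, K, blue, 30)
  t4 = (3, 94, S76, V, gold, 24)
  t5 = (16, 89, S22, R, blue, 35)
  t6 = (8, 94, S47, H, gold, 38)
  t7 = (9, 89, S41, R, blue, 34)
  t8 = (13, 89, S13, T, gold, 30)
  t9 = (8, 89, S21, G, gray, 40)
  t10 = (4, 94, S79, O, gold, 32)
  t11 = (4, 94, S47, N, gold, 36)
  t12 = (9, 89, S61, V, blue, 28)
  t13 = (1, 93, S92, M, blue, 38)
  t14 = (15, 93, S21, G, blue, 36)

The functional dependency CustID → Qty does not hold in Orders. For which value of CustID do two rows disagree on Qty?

89

CustID=89: rows 1, 3, 5, 7, 8, 9, 12 → Qty takes values {blue, gold, gray} — violation
CustID=93: rows 2, 13, 14 → Qty = blue, blue, blue ✓
CustID=94: rows 4, 6, 10, 11 → Qty = gold, gold, gold, gold ✓
The only CustID value with inconsistent Qty is CustID=89.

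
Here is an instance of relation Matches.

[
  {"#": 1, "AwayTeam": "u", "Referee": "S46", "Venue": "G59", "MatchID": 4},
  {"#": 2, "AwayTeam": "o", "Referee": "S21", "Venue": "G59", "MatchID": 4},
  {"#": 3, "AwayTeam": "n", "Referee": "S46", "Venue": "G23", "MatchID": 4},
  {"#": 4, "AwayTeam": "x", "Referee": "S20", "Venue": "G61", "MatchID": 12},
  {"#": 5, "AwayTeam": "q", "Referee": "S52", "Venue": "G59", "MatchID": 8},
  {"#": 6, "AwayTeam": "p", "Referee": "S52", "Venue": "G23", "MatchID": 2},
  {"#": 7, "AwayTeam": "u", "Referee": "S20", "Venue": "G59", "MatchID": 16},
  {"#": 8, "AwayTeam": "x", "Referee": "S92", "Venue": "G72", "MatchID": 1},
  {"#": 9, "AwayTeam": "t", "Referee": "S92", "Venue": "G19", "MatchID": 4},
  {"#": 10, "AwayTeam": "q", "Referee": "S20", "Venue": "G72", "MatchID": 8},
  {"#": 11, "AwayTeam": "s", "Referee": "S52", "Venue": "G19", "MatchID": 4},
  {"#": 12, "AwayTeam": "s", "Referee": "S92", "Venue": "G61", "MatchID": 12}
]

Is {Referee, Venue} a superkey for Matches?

Yes

All 12 rows have distinct {Referee, Venue} values, so {Referee, Venue} → (all attributes) holds and {Referee, Venue} is a superkey.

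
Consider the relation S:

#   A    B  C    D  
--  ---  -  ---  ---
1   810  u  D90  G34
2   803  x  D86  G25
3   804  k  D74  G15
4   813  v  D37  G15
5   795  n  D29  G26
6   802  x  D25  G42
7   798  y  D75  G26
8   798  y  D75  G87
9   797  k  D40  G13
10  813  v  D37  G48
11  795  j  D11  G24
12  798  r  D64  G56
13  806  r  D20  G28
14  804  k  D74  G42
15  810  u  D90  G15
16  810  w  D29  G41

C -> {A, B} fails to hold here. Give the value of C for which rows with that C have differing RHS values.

C=D90: rows 1, 15 → {A,B} = (810, u), (810, u) ✓
C=D86: row 2 → {A,B} = (803, x) ✓
C=D74: rows 3, 14 → {A,B} = (804, k), (804, k) ✓
C=D37: rows 4, 10 → {A,B} = (813, v), (813, v) ✓
C=D29: rows 5, 16 → {A,B} takes values {(795, n), (810, w)} — violation
C=D25: row 6 → {A,B} = (802, x) ✓
C=D75: rows 7, 8 → {A,B} = (798, y), (798, y) ✓
C=D40: row 9 → {A,B} = (797, k) ✓
C=D11: row 11 → {A,B} = (795, j) ✓
C=D64: row 12 → {A,B} = (798, r) ✓
C=D20: row 13 → {A,B} = (806, r) ✓
The only C value with inconsistent RHS is C=D29.

D29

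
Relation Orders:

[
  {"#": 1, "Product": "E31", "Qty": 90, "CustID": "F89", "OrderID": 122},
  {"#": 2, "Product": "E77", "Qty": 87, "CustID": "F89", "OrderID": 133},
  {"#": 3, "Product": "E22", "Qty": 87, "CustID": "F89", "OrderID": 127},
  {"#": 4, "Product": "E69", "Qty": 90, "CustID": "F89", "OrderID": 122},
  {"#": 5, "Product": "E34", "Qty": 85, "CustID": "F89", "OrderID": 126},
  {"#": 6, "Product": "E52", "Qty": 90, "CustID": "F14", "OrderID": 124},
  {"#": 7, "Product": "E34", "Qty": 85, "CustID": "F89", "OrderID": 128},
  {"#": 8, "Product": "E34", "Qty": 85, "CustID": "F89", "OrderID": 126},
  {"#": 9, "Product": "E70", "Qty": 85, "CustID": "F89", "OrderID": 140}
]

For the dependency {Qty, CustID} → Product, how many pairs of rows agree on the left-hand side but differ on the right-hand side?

5

(Qty=90, CustID=F89): violating pairs (1,4) — 1 pair.
(Qty=87, CustID=F89): violating pairs (2,3) — 1 pair.
(Qty=85, CustID=F89): violating pairs (5,9), (7,9), (8,9) — 3 pairs.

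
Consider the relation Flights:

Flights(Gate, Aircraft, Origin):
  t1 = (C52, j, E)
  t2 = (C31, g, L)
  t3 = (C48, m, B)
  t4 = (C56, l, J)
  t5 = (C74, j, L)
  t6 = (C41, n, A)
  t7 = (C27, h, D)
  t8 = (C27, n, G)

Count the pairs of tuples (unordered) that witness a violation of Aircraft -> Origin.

Aircraft=j: violating pairs (1,5) — 1 pair.
Aircraft=n: violating pairs (6,8) — 1 pair.

2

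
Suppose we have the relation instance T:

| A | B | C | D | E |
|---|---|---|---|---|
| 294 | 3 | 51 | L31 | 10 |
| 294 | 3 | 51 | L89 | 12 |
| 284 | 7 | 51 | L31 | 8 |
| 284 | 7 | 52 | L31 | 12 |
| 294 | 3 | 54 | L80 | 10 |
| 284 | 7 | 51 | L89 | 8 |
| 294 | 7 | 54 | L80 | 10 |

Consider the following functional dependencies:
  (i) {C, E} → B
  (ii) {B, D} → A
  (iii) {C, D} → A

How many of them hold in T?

(i) {C, E} → B: (C=54, E=10): 2 rows → B takes values {3, 7} — violation — fails.
(ii) {B, D} → A: every LHS value maps to a single RHS value — holds.
(iii) {C, D} → A: (C=51, D=L31): 2 rows → A takes values {294, 284} — violation; (C=51, D=L89): 2 rows → A takes values {294, 284} — violation — fails.
1 of the 3 dependencies holds.

1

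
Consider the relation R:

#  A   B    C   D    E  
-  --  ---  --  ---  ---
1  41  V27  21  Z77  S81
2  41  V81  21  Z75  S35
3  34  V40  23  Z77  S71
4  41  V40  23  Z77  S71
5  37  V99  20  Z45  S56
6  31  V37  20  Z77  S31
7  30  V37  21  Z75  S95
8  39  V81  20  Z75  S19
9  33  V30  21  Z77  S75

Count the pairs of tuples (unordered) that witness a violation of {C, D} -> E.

(C=21, D=Z77): violating pairs (1,9) — 1 pair.
(C=21, D=Z75): violating pairs (2,7) — 1 pair.
(C=23, D=Z77): all 2 rows agree on E — 0 pairs.

2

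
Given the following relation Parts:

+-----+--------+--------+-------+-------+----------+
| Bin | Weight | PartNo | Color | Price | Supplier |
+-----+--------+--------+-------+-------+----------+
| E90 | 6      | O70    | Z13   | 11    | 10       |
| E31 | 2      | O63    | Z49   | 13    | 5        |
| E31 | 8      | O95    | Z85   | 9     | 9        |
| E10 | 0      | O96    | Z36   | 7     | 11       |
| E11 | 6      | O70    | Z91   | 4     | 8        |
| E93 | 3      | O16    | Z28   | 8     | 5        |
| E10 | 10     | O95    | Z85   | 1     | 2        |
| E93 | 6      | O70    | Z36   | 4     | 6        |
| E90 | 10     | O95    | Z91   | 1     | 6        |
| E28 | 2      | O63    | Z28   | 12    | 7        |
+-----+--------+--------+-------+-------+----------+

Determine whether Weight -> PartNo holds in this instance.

Weight=6: 3 rows → PartNo = O70, O70, O70 ✓
Weight=2: 2 rows → PartNo = O63, O63 ✓
Weight=8: 1 row → PartNo = O95 ✓
Weight=0: 1 row → PartNo = O96 ✓
Weight=3: 1 row → PartNo = O16 ✓
Weight=10: 2 rows → PartNo = O95, O95 ✓
Every Weight value is associated with a single PartNo value, so Weight -> PartNo holds.

Yes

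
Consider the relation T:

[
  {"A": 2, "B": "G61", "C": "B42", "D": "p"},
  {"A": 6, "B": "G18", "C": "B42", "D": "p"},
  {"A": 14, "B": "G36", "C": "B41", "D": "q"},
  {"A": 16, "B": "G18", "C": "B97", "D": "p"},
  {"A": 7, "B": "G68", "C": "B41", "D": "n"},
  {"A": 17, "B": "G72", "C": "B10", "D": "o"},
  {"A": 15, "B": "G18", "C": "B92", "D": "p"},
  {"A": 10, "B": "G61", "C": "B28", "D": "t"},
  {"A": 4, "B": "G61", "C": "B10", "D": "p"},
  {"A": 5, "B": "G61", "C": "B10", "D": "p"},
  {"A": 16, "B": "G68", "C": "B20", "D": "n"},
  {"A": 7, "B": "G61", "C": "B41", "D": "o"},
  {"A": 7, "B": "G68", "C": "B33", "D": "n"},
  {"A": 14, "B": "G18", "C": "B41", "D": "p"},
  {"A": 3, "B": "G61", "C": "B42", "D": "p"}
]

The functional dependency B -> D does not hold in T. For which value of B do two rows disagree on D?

G61

B=G61: 6 rows → D takes values {p, t, o} — violation
B=G18: 4 rows → D = p, p, p, p ✓
B=G36: 1 row → D = q ✓
B=G68: 3 rows → D = n, n, n ✓
B=G72: 1 row → D = o ✓
The only B value with inconsistent D is B=G61.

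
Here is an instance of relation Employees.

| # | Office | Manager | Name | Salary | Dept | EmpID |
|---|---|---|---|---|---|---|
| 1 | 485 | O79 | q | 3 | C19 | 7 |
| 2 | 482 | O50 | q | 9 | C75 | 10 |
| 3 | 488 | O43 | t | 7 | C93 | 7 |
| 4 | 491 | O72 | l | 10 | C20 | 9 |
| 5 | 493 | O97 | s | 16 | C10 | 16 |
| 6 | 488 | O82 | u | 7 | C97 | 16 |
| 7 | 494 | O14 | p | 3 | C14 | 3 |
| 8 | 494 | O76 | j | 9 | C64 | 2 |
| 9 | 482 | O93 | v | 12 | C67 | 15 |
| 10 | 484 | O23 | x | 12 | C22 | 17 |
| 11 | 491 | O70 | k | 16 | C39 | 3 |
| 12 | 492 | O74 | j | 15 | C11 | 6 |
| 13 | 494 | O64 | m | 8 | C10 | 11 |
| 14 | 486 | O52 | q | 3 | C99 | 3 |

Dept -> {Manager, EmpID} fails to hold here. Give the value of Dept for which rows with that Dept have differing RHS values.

Dept=C19: row 1 → {Manager,EmpID} = (O79, 7) ✓
Dept=C75: row 2 → {Manager,EmpID} = (O50, 10) ✓
Dept=C93: row 3 → {Manager,EmpID} = (O43, 7) ✓
Dept=C20: row 4 → {Manager,EmpID} = (O72, 9) ✓
Dept=C10: rows 5, 13 → {Manager,EmpID} takes values {(O97, 16), (O64, 11)} — violation
Dept=C97: row 6 → {Manager,EmpID} = (O82, 16) ✓
Dept=C14: row 7 → {Manager,EmpID} = (O14, 3) ✓
Dept=C64: row 8 → {Manager,EmpID} = (O76, 2) ✓
Dept=C67: row 9 → {Manager,EmpID} = (O93, 15) ✓
Dept=C22: row 10 → {Manager,EmpID} = (O23, 17) ✓
Dept=C39: row 11 → {Manager,EmpID} = (O70, 3) ✓
Dept=C11: row 12 → {Manager,EmpID} = (O74, 6) ✓
Dept=C99: row 14 → {Manager,EmpID} = (O52, 3) ✓
The only Dept value with inconsistent RHS is Dept=C10.

C10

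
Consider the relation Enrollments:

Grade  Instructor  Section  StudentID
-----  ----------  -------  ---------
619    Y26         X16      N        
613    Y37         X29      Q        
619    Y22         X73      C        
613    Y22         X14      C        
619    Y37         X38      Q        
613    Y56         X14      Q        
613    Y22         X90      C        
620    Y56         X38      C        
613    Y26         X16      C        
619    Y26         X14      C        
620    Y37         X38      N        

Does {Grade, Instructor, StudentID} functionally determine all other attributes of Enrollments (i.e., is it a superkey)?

No

Two distinct rows share (Grade=613, Instructor=Y22, StudentID=C), so {Grade, Instructor, StudentID} does not determine every attribute — not a superkey.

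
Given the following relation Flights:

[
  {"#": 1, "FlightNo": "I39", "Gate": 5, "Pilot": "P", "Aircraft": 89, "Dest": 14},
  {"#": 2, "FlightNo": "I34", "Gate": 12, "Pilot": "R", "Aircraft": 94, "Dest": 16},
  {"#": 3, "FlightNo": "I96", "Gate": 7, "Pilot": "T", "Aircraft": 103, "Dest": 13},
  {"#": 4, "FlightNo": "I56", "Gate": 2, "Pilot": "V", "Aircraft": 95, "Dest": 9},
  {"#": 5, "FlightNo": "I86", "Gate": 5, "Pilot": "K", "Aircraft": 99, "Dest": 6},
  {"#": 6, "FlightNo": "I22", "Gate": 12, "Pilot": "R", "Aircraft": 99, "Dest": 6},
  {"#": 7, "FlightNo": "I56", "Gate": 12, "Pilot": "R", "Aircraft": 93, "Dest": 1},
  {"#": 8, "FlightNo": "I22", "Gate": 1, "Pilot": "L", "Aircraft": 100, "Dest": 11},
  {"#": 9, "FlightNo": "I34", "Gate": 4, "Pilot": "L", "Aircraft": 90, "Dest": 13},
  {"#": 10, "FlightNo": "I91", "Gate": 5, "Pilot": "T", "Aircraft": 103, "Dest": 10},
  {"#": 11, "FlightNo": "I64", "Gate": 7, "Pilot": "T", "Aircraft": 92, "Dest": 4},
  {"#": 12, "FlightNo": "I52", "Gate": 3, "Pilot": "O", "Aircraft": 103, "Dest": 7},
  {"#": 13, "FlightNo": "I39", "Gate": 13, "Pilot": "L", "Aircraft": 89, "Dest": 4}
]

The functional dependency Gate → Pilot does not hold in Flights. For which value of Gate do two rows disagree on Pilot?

Gate=5: rows 1, 5, 10 → Pilot takes values {P, K, T} — violation
Gate=12: rows 2, 6, 7 → Pilot = R, R, R ✓
Gate=7: rows 3, 11 → Pilot = T, T ✓
Gate=2: row 4 → Pilot = V ✓
Gate=1: row 8 → Pilot = L ✓
Gate=4: row 9 → Pilot = L ✓
Gate=3: row 12 → Pilot = O ✓
Gate=13: row 13 → Pilot = L ✓
The only Gate value with inconsistent Pilot is Gate=5.

5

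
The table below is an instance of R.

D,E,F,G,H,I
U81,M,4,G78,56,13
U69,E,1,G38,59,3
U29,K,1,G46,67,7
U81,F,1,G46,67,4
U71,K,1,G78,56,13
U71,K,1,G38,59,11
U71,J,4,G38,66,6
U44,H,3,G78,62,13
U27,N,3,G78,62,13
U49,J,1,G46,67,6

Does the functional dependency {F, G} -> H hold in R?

Yes

(F=4, G=G78): 1 row → H = 56 ✓
(F=1, G=G38): 2 rows → H = 59, 59 ✓
(F=1, G=G46): 3 rows → H = 67, 67, 67 ✓
(F=1, G=G78): 1 row → H = 56 ✓
(F=4, G=G38): 1 row → H = 66 ✓
(F=3, G=G78): 2 rows → H = 62, 62 ✓
Every {F, G} value is associated with a single H value, so {F, G} -> H holds.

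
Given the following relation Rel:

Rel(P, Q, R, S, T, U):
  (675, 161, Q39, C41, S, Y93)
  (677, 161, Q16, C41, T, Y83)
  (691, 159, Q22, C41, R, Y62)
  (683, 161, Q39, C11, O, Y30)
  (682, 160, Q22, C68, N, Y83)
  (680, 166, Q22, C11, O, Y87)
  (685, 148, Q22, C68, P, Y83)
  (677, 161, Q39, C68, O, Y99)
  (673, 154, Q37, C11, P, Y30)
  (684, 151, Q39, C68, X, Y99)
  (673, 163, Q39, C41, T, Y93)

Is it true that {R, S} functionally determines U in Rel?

Yes

(R=Q39, S=C41): 2 rows → U = Y93, Y93 ✓
(R=Q16, S=C41): 1 row → U = Y83 ✓
(R=Q22, S=C41): 1 row → U = Y62 ✓
(R=Q39, S=C11): 1 row → U = Y30 ✓
(R=Q22, S=C68): 2 rows → U = Y83, Y83 ✓
(R=Q22, S=C11): 1 row → U = Y87 ✓
(R=Q39, S=C68): 2 rows → U = Y99, Y99 ✓
(R=Q37, S=C11): 1 row → U = Y30 ✓
Every {R, S} value is associated with a single U value, so {R, S} → U holds.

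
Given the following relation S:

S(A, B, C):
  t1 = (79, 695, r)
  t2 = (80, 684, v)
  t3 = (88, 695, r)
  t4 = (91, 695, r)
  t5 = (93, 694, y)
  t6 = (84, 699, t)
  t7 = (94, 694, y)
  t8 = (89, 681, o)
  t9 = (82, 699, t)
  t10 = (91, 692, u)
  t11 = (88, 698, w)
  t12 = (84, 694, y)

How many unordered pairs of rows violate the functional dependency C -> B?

0

C=r: all 3 rows agree on B — 0 pairs.
C=y: all 3 rows agree on B — 0 pairs.
C=t: all 2 rows agree on B — 0 pairs.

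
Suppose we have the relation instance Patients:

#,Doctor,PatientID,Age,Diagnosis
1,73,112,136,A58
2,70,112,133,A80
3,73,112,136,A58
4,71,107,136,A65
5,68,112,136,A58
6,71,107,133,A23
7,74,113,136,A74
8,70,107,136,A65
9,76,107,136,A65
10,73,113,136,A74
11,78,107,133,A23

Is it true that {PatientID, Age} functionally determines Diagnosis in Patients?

(PatientID=112, Age=136): rows 1, 3, 5 → Diagnosis = A58, A58, A58 ✓
(PatientID=112, Age=133): row 2 → Diagnosis = A80 ✓
(PatientID=107, Age=136): rows 4, 8, 9 → Diagnosis = A65, A65, A65 ✓
(PatientID=107, Age=133): rows 6, 11 → Diagnosis = A23, A23 ✓
(PatientID=113, Age=136): rows 7, 10 → Diagnosis = A74, A74 ✓
Every {PatientID, Age} value is associated with a single Diagnosis value, so {PatientID, Age} → Diagnosis holds.

Yes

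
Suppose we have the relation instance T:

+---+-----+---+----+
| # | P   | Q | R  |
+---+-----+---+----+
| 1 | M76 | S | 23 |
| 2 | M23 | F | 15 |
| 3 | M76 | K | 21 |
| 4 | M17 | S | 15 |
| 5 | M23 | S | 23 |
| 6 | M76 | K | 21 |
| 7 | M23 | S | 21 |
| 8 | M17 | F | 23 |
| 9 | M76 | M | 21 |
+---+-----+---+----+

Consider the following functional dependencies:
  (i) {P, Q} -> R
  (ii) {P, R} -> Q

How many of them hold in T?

0

(i) {P, Q} -> R: (P=M23, Q=S): rows 5, 7 → R takes values {23, 21} — violation — fails.
(ii) {P, R} -> Q: (P=M76, R=21): rows 3, 6, 9 → Q takes values {K, M} — violation — fails.
None of the 2 dependencies hold.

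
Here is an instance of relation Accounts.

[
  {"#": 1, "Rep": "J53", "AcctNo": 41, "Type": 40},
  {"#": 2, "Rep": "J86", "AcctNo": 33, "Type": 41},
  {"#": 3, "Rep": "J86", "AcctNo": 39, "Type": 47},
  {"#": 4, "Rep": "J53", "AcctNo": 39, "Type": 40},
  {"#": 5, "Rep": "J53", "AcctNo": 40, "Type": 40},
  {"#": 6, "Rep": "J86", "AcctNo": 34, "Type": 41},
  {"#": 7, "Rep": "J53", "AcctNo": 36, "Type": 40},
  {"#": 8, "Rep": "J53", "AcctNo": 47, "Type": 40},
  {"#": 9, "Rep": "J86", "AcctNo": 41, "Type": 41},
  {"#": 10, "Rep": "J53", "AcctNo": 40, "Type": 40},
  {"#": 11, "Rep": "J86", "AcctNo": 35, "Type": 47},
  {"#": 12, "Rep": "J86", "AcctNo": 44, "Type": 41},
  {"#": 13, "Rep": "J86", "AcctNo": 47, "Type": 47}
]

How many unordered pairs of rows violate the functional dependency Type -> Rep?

0

Type=40: all 6 rows agree on Rep — 0 pairs.
Type=41: all 4 rows agree on Rep — 0 pairs.
Type=47: all 3 rows agree on Rep — 0 pairs.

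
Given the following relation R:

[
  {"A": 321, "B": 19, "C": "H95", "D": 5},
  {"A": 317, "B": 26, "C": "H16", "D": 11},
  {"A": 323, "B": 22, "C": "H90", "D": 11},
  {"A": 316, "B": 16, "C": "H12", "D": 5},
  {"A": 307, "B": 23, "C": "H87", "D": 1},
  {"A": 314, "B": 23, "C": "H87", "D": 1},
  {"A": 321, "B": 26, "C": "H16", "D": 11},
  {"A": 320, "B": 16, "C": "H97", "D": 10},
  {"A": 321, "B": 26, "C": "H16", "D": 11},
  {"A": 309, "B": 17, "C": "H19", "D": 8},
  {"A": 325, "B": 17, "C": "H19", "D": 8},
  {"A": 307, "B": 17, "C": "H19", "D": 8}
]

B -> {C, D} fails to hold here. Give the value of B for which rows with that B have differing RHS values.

B=19: 1 row → {C,D} = (H95, 5) ✓
B=26: 3 rows → {C,D} = (H16, 11), (H16, 11), (H16, 11) ✓
B=22: 1 row → {C,D} = (H90, 11) ✓
B=16: 2 rows → {C,D} takes values {(H12, 5), (H97, 10)} — violation
B=23: 2 rows → {C,D} = (H87, 1), (H87, 1) ✓
B=17: 3 rows → {C,D} = (H19, 8), (H19, 8), (H19, 8) ✓
The only B value with inconsistent RHS is B=16.

16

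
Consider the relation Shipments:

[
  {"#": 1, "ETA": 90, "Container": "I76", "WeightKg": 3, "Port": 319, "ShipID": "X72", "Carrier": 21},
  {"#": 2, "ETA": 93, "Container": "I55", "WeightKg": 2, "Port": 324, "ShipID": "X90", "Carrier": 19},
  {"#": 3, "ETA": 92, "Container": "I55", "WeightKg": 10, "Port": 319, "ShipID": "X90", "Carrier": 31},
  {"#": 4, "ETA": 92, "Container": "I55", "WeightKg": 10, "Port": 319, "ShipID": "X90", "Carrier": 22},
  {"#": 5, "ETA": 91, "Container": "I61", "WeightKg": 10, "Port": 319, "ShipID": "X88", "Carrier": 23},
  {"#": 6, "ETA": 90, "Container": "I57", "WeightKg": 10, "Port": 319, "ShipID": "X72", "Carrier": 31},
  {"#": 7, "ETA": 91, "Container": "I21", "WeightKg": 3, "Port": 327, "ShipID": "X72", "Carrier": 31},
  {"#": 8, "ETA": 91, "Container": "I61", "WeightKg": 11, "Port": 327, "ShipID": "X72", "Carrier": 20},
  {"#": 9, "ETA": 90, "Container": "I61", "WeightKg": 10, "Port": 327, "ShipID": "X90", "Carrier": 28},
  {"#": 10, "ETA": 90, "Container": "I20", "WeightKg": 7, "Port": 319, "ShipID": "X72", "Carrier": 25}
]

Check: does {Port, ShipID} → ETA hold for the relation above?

Yes

(Port=319, ShipID=X72): rows 1, 6, 10 → ETA = 90, 90, 90 ✓
(Port=324, ShipID=X90): row 2 → ETA = 93 ✓
(Port=319, ShipID=X90): rows 3, 4 → ETA = 92, 92 ✓
(Port=319, ShipID=X88): row 5 → ETA = 91 ✓
(Port=327, ShipID=X72): rows 7, 8 → ETA = 91, 91 ✓
(Port=327, ShipID=X90): row 9 → ETA = 90 ✓
Every {Port, ShipID} value is associated with a single ETA value, so {Port, ShipID} → ETA holds.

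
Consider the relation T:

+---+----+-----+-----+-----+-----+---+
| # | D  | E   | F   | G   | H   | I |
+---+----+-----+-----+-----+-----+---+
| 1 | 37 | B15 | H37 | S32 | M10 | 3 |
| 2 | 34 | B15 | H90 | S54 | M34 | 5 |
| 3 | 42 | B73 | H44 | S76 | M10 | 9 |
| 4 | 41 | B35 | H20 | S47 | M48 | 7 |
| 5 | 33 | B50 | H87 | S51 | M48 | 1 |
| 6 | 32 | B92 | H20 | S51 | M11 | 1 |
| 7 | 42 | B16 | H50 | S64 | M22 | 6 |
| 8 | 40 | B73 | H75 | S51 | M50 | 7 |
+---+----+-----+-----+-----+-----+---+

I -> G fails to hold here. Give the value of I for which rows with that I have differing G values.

I=3: row 1 → G = S32 ✓
I=5: row 2 → G = S54 ✓
I=9: row 3 → G = S76 ✓
I=7: rows 4, 8 → G takes values {S47, S51} — violation
I=1: rows 5, 6 → G = S51, S51 ✓
I=6: row 7 → G = S64 ✓
The only I value with inconsistent G is I=7.

7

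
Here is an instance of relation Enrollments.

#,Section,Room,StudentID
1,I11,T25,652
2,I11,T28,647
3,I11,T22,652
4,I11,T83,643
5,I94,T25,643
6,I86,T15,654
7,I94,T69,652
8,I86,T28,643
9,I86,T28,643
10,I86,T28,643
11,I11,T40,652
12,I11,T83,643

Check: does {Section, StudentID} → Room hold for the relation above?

(Section=I11, StudentID=652): rows 1, 3, 11 → Room takes values {T25, T22, T40} — violation
(Section=I11, StudentID=647): row 2 → Room = T28 ✓
(Section=I11, StudentID=643): rows 4, 12 → Room = T83, T83 ✓
(Section=I94, StudentID=643): row 5 → Room = T25 ✓
(Section=I86, StudentID=654): row 6 → Room = T15 ✓
(Section=I94, StudentID=652): row 7 → Room = T69 ✓
(Section=I86, StudentID=643): rows 8, 9, 10 → Room = T28, T28, T28 ✓
Two rows agree on {Section, StudentID} but differ on Room, so {Section, StudentID} → Room does not hold.

No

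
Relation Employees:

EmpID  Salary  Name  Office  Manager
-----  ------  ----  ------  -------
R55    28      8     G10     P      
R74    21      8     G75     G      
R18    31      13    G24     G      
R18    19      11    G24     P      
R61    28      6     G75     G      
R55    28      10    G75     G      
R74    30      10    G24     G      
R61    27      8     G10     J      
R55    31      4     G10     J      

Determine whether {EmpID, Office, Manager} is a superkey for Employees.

Yes

All 9 rows have distinct {EmpID, Office, Manager} values, so {EmpID, Office, Manager} → (all attributes) holds and {EmpID, Office, Manager} is a superkey.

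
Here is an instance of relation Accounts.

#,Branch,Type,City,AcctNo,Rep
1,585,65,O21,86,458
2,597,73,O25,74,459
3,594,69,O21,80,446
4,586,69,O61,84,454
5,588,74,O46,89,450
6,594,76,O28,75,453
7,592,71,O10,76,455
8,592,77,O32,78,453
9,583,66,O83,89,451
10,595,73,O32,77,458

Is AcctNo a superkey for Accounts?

No

Rows 5 and 9 have the same AcctNo value AcctNo=89 but are distinct tuples, so AcctNo does not determine every attribute — not a superkey.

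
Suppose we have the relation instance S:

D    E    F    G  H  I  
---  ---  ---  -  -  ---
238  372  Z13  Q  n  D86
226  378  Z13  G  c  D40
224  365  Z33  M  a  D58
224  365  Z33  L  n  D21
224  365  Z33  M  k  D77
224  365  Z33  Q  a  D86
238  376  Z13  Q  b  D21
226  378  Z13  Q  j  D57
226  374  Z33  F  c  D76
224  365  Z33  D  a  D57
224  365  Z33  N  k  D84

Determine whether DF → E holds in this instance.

(D=238, F=Z13): 2 rows → E takes values {372, 376} — violation
(D=226, F=Z13): 2 rows → E = 378, 378 ✓
(D=224, F=Z33): 6 rows → E = 365, 365, 365, 365, 365, 365 ✓
(D=226, F=Z33): 1 row → E = 374 ✓
Two rows agree on DF but differ on E, so DF → E does not hold.

No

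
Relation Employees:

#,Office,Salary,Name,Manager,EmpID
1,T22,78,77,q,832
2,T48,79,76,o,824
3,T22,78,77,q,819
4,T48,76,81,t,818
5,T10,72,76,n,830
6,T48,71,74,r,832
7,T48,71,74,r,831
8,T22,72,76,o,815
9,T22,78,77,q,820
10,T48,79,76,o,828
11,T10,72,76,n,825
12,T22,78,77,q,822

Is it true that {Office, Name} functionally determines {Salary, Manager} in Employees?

(Office=T22, Name=77): rows 1, 3, 9, 12 → {Salary,Manager} = (78, q), (78, q), (78, q), (78, q) ✓
(Office=T48, Name=76): rows 2, 10 → {Salary,Manager} = (79, o), (79, o) ✓
(Office=T48, Name=81): row 4 → {Salary,Manager} = (76, t) ✓
(Office=T10, Name=76): rows 5, 11 → {Salary,Manager} = (72, n), (72, n) ✓
(Office=T48, Name=74): rows 6, 7 → {Salary,Manager} = (71, r), (71, r) ✓
(Office=T22, Name=76): row 8 → {Salary,Manager} = (72, o) ✓
Every {Office, Name} value is associated with a single {Salary, Manager} value, so {Office, Name} -> {Salary, Manager} holds.

Yes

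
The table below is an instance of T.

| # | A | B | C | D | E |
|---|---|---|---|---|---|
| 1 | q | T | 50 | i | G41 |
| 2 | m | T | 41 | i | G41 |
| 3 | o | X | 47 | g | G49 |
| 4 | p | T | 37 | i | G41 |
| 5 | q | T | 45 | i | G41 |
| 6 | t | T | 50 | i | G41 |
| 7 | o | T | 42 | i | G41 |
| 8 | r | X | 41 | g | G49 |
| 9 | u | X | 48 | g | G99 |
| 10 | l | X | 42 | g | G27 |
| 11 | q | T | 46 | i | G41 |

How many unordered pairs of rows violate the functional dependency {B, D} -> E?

5

(B=T, D=i): all 7 rows agree on E — 0 pairs.
(B=X, D=g): violating pairs (3,9), (3,10), (8,9), (8,10), (9,10) — 5 pairs.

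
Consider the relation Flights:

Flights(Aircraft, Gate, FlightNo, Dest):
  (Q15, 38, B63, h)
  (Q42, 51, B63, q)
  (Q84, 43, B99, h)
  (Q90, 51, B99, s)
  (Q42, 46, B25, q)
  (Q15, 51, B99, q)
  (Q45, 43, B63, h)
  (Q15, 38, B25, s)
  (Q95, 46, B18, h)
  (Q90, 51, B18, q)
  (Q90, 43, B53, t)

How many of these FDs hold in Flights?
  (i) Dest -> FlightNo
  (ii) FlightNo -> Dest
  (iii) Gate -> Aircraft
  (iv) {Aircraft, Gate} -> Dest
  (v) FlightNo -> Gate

(i) Dest -> FlightNo: Dest=h: 4 rows → FlightNo takes values {B63, B99, B18} — violation; Dest=q: 4 rows → FlightNo takes values {B63, B25, B99, B18} — violation; Dest=s: 2 rows → FlightNo takes values {B99, B25} — violation — fails.
(ii) FlightNo -> Dest: FlightNo=B63: 3 rows → Dest takes values {h, q} — violation; FlightNo=B99: 3 rows → Dest takes values {h, s, q} — violation; FlightNo=B25: 2 rows → Dest takes values {q, s} — violation; FlightNo=B18: 2 rows → Dest takes values {h, q} — violation — fails.
(iii) Gate -> Aircraft: Gate=51: 4 rows → Aircraft takes values {Q42, Q90, Q15} — violation; Gate=43: 3 rows → Aircraft takes values {Q84, Q45, Q90} — violation; Gate=46: 2 rows → Aircraft takes values {Q42, Q95} — violation — fails.
(iv) {Aircraft, Gate} -> Dest: (Aircraft=Q15, Gate=38): 2 rows → Dest takes values {h, s} — violation; (Aircraft=Q90, Gate=51): 2 rows → Dest takes values {s, q} — violation — fails.
(v) FlightNo -> Gate: FlightNo=B63: 3 rows → Gate takes values {38, 51, 43} — violation; FlightNo=B99: 3 rows → Gate takes values {43, 51} — violation; FlightNo=B25: 2 rows → Gate takes values {46, 38} — violation; FlightNo=B18: 2 rows → Gate takes values {46, 51} — violation — fails.
None of the 5 dependencies hold.

0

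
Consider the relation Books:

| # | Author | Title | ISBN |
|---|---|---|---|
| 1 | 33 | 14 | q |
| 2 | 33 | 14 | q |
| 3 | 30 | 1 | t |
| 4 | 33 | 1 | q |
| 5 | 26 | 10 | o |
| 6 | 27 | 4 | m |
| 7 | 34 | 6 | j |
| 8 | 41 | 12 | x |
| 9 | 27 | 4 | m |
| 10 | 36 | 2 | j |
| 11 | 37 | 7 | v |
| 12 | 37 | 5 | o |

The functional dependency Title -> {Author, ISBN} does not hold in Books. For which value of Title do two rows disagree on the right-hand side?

Title=14: rows 1, 2 → {Author,ISBN} = (33, q), (33, q) ✓
Title=1: rows 3, 4 → {Author,ISBN} takes values {(30, t), (33, q)} — violation
Title=10: row 5 → {Author,ISBN} = (26, o) ✓
Title=4: rows 6, 9 → {Author,ISBN} = (27, m), (27, m) ✓
Title=6: row 7 → {Author,ISBN} = (34, j) ✓
Title=12: row 8 → {Author,ISBN} = (41, x) ✓
Title=2: row 10 → {Author,ISBN} = (36, j) ✓
Title=7: row 11 → {Author,ISBN} = (37, v) ✓
Title=5: row 12 → {Author,ISBN} = (37, o) ✓
The only Title value with inconsistent RHS is Title=1.

1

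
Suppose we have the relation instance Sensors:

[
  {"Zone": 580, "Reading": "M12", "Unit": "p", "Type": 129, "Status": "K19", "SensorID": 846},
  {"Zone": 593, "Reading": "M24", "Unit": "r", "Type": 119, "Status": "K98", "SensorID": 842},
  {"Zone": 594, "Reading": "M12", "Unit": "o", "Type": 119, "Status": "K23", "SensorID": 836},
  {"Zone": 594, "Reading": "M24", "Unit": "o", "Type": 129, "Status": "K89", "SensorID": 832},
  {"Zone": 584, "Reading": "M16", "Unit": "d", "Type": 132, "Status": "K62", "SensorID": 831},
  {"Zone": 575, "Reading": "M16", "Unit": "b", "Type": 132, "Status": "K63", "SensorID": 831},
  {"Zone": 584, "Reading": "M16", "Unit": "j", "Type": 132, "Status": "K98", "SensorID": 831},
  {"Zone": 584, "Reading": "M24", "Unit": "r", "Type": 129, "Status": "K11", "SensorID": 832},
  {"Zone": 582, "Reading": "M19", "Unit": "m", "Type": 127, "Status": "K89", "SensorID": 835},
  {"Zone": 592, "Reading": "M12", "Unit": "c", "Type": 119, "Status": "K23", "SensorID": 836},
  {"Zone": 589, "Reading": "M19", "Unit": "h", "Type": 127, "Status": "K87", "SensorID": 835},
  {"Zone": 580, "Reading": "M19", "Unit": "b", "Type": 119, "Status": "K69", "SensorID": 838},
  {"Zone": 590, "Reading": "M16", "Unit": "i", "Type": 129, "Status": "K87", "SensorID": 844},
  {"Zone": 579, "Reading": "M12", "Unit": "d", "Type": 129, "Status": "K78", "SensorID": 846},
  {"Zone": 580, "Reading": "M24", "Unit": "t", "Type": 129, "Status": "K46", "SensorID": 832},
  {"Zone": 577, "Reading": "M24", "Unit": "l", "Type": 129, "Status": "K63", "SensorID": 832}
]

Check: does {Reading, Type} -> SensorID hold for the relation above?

(Reading=M12, Type=129): 2 rows → SensorID = 846, 846 ✓
(Reading=M24, Type=119): 1 row → SensorID = 842 ✓
(Reading=M12, Type=119): 2 rows → SensorID = 836, 836 ✓
(Reading=M24, Type=129): 4 rows → SensorID = 832, 832, 832, 832 ✓
(Reading=M16, Type=132): 3 rows → SensorID = 831, 831, 831 ✓
(Reading=M19, Type=127): 2 rows → SensorID = 835, 835 ✓
(Reading=M19, Type=119): 1 row → SensorID = 838 ✓
(Reading=M16, Type=129): 1 row → SensorID = 844 ✓
Every {Reading, Type} value is associated with a single SensorID value, so {Reading, Type} -> SensorID holds.

Yes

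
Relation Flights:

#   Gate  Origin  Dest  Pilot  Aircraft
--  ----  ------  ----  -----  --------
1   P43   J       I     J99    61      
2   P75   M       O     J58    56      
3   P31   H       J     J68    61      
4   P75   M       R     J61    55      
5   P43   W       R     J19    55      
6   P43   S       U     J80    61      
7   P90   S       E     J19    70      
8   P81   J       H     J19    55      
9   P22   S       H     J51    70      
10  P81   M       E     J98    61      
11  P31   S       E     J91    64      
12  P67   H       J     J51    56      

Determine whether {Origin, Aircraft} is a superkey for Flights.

No

Rows 7 and 9 have the same {Origin, Aircraft} value (Origin=S, Aircraft=70) but are distinct tuples, so {Origin, Aircraft} does not determine every attribute — not a superkey.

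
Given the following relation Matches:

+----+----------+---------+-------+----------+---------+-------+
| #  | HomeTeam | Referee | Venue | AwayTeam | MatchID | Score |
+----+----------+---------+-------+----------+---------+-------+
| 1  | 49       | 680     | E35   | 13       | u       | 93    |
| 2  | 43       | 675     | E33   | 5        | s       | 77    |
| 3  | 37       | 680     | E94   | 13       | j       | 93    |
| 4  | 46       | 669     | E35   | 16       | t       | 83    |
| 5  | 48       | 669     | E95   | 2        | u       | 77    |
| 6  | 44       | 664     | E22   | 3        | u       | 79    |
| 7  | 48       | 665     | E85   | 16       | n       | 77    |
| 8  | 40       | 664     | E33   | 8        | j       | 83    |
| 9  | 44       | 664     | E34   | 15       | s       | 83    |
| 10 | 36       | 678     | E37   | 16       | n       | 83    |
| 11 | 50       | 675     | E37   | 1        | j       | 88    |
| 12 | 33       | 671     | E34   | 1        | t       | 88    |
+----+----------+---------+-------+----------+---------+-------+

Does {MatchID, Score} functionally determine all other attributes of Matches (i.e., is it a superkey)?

Yes

All 12 rows have distinct {MatchID, Score} values, so {MatchID, Score} → (all attributes) holds and {MatchID, Score} is a superkey.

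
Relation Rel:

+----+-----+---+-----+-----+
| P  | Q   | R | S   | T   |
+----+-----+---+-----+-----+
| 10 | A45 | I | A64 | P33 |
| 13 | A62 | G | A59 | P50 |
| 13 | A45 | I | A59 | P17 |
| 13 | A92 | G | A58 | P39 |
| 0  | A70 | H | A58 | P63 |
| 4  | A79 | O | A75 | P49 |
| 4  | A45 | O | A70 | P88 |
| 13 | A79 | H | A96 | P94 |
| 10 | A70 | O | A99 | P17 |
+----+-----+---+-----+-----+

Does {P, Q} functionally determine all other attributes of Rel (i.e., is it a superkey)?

Yes

All 9 rows have distinct {P, Q} values, so {P, Q} → (all attributes) holds and {P, Q} is a superkey.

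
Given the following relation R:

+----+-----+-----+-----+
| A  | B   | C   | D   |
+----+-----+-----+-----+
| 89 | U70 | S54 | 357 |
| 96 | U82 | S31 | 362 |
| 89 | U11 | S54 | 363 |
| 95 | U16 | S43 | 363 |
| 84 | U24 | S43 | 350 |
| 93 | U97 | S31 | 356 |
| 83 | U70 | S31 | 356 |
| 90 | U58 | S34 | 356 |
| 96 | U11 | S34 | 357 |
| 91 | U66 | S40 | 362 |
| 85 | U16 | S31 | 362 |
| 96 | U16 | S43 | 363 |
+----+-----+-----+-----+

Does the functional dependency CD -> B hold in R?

No

(C=S54, D=357): 1 row → B = U70 ✓
(C=S31, D=362): 2 rows → B takes values {U82, U16} — violation
(C=S54, D=363): 1 row → B = U11 ✓
(C=S43, D=363): 2 rows → B = U16, U16 ✓
(C=S43, D=350): 1 row → B = U24 ✓
(C=S31, D=356): 2 rows → B takes values {U97, U70} — violation
(C=S34, D=356): 1 row → B = U58 ✓
(C=S34, D=357): 1 row → B = U11 ✓
(C=S40, D=362): 1 row → B = U66 ✓
Two rows agree on CD but differ on B, so CD -> B does not hold.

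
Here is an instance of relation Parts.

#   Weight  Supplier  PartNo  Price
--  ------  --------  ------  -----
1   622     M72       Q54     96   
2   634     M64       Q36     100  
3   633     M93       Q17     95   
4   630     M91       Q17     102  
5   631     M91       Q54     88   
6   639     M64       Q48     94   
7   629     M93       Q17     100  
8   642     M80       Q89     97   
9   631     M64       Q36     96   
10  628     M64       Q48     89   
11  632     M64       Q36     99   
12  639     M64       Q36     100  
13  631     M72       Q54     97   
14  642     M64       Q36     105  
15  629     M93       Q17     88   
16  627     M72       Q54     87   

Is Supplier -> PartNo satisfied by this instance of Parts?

Supplier=M72: rows 1, 13, 16 → PartNo = Q54, Q54, Q54 ✓
Supplier=M64: rows 2, 6, 9, 10, 11, 12, 14 → PartNo takes values {Q36, Q48} — violation
Supplier=M93: rows 3, 7, 15 → PartNo = Q17, Q17, Q17 ✓
Supplier=M91: rows 4, 5 → PartNo takes values {Q17, Q54} — violation
Supplier=M80: row 8 → PartNo = Q89 ✓
Two rows agree on Supplier but differ on PartNo, so Supplier -> PartNo does not hold.

No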